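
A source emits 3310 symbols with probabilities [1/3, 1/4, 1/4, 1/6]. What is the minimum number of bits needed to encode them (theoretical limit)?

Entropy H = 1.9591 bits/symbol
Minimum bits = H × n = 1.9591 × 3310
= 6484.78 bits


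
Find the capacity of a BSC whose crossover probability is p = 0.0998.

For BSC with error probability p:
C = 1 - H(p) where H(p) is binary entropy
H(0.0998) = -0.0998 × log₂(0.0998) - 0.9002 × log₂(0.9002)
H(p) = 0.4684
C = 1 - 0.4684 = 0.5316 bits/use


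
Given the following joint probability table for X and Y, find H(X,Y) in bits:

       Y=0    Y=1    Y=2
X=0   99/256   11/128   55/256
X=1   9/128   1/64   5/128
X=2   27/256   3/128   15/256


H(X,Y) = -Σ p(x,y) log₂ p(x,y)
  p(0,0)=99/256: -0.3867 × log₂(0.3867) = 0.5301
  p(0,1)=11/128: -0.0859 × log₂(0.0859) = 0.3043
  p(0,2)=55/256: -0.2148 × log₂(0.2148) = 0.4767
  p(1,0)=9/128: -0.0703 × log₂(0.0703) = 0.2693
  p(1,1)=1/64: -0.0156 × log₂(0.0156) = 0.0938
  p(1,2)=5/128: -0.0391 × log₂(0.0391) = 0.1827
  p(2,0)=27/256: -0.1055 × log₂(0.1055) = 0.3423
  p(2,1)=3/128: -0.0234 × log₂(0.0234) = 0.1269
  p(2,2)=15/256: -0.0586 × log₂(0.0586) = 0.2398
H(X,Y) = 2.5658 bits


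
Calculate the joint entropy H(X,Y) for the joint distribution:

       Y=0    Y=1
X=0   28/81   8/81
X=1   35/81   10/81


H(X,Y) = -Σ p(x,y) log₂ p(x,y)
  p(0,0)=28/81: -0.3457 × log₂(0.3457) = 0.5298
  p(0,1)=8/81: -0.0988 × log₂(0.0988) = 0.3299
  p(1,0)=35/81: -0.4321 × log₂(0.4321) = 0.5231
  p(1,1)=10/81: -0.1235 × log₂(0.1235) = 0.3726
H(X,Y) = 1.7553 bits


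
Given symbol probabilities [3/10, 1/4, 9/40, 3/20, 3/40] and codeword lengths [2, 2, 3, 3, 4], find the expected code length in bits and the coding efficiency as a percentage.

Average length L = Σ p_i × l_i = 2.5250 bits
Entropy H = 2.1961 bits
Efficiency η = H/L × 100% = 86.97%


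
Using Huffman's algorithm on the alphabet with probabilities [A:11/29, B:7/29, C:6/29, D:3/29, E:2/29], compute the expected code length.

Huffman tree construction:
Combine smallest probabilities repeatedly
Resulting codes:
  A: 11 (length 2)
  B: 10 (length 2)
  C: 01 (length 2)
  D: 001 (length 3)
  E: 000 (length 3)
Average length = Σ p(s) × length(s) = 2.1724 bits


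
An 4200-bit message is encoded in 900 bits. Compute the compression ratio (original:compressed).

Compression ratio = Original / Compressed
= 4200 / 900 = 4.67:1


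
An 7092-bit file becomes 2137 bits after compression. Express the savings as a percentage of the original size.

Space savings = (1 - Compressed/Original) × 100%
= (1 - 2137/7092) × 100%
= 69.87%


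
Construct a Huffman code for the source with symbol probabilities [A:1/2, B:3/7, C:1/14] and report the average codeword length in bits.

Huffman tree construction:
Combine smallest probabilities repeatedly
Resulting codes:
  A: 0 (length 1)
  B: 11 (length 2)
  C: 10 (length 2)
Average length = Σ p(s) × length(s) = 1.5000 bits


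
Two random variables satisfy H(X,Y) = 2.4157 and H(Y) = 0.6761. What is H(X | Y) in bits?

Chain rule: H(X,Y) = H(X|Y) + H(Y)
H(X|Y) = H(X,Y) - H(Y) = 2.4157 - 0.6761 = 1.7396 bits


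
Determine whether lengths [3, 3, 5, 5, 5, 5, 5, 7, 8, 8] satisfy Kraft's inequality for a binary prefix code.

Kraft inequality: Σ 2^(-l_i) ≤ 1 for prefix-free code
Calculating: 2^(-3) + 2^(-3) + 2^(-5) + 2^(-5) + 2^(-5) + 2^(-5) + 2^(-5) + 2^(-7) + 2^(-8) + 2^(-8)
= 0.125 + 0.125 + 0.03125 + 0.03125 + 0.03125 + 0.03125 + 0.03125 + 0.0078125 + 0.00390625 + 0.00390625
= 0.4219
Since 0.4219 ≤ 1, prefix-free code exists


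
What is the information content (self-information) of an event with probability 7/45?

Information content I(x) = -log₂(p(x))
I = -log₂(7/45) = -log₂(0.1556)
I = 2.6845 bits


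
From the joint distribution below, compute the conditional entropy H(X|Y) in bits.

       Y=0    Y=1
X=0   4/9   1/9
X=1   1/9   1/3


H(X|Y) = Σ_y p(y) H(X|Y=y)
  p(Y=0) = 5/9, H(X|Y=0) = 0.7219
  p(Y=1) = 4/9, H(X|Y=1) = 0.8113
H(X|Y) = 0.5556×0.7219 + 0.4444×0.8113 = 0.7616 bits


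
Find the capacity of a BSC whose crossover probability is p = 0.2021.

For BSC with error probability p:
C = 1 - H(p) where H(p) is binary entropy
H(0.2021) = -0.2021 × log₂(0.2021) - 0.7979 × log₂(0.7979)
H(p) = 0.7261
C = 1 - 0.7261 = 0.2739 bits/use


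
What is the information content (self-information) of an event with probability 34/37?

Information content I(x) = -log₂(p(x))
I = -log₂(34/37) = -log₂(0.9189)
I = 0.1220 bits


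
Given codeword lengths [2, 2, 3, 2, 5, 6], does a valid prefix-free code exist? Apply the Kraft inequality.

Kraft inequality: Σ 2^(-l_i) ≤ 1 for prefix-free code
Calculating: 2^(-2) + 2^(-2) + 2^(-3) + 2^(-2) + 2^(-5) + 2^(-6)
= 0.25 + 0.25 + 0.125 + 0.25 + 0.03125 + 0.015625
= 0.9219
Since 0.9219 ≤ 1, prefix-free code exists


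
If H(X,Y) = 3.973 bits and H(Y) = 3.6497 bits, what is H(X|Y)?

Chain rule: H(X,Y) = H(X|Y) + H(Y)
H(X|Y) = H(X,Y) - H(Y) = 3.973 - 3.6497 = 0.3233 bits


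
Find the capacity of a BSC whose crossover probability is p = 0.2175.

For BSC with error probability p:
C = 1 - H(p) where H(p) is binary entropy
H(0.2175) = -0.2175 × log₂(0.2175) - 0.7825 × log₂(0.7825)
H(p) = 0.7556
C = 1 - 0.7556 = 0.2444 bits/use


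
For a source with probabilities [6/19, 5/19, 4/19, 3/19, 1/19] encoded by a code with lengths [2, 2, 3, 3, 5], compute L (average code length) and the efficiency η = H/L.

Average length L = Σ p_i × l_i = 2.5263 bits
Entropy H = 2.1493 bits
Efficiency η = H/L × 100% = 85.08%


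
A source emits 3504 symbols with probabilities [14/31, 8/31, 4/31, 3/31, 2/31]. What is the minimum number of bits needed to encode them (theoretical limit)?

Entropy H = 1.9846 bits/symbol
Minimum bits = H × n = 1.9846 × 3504
= 6954.00 bits


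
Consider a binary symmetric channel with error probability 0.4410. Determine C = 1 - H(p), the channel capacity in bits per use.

For BSC with error probability p:
C = 1 - H(p) where H(p) is binary entropy
H(0.4410) = -0.4410 × log₂(0.4410) - 0.5590 × log₂(0.5590)
H(p) = 0.9899
C = 1 - 0.9899 = 0.0101 bits/use


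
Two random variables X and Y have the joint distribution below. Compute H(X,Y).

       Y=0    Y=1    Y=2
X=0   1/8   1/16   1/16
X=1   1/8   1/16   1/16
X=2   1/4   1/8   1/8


H(X,Y) = -Σ p(x,y) log₂ p(x,y)
  p(0,0)=1/8: -0.1250 × log₂(0.1250) = 0.3750
  p(0,1)=1/16: -0.0625 × log₂(0.0625) = 0.2500
  p(0,2)=1/16: -0.0625 × log₂(0.0625) = 0.2500
  p(1,0)=1/8: -0.1250 × log₂(0.1250) = 0.3750
  p(1,1)=1/16: -0.0625 × log₂(0.0625) = 0.2500
  p(1,2)=1/16: -0.0625 × log₂(0.0625) = 0.2500
  p(2,0)=1/4: -0.2500 × log₂(0.2500) = 0.5000
  p(2,1)=1/8: -0.1250 × log₂(0.1250) = 0.3750
  p(2,2)=1/8: -0.1250 × log₂(0.1250) = 0.3750
H(X,Y) = 3.0000 bits


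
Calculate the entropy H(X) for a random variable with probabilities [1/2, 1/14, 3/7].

H(X) = -Σ p(x) log₂ p(x)
  -1/2 × log₂(1/2) = 0.5000
  -1/14 × log₂(1/14) = 0.2720
  -3/7 × log₂(3/7) = 0.5239
H(X) = 1.2958 bits


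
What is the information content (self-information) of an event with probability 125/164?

Information content I(x) = -log₂(p(x))
I = -log₂(125/164) = -log₂(0.7622)
I = 0.3918 bits


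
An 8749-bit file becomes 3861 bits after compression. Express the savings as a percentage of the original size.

Space savings = (1 - Compressed/Original) × 100%
= (1 - 3861/8749) × 100%
= 55.87%


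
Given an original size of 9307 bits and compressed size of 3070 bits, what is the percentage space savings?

Space savings = (1 - Compressed/Original) × 100%
= (1 - 3070/9307) × 100%
= 67.01%


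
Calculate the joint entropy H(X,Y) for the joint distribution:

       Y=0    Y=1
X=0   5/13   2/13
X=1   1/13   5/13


H(X,Y) = -Σ p(x,y) log₂ p(x,y)
  p(0,0)=5/13: -0.3846 × log₂(0.3846) = 0.5302
  p(0,1)=2/13: -0.1538 × log₂(0.1538) = 0.4155
  p(1,0)=1/13: -0.0769 × log₂(0.0769) = 0.2846
  p(1,1)=5/13: -0.3846 × log₂(0.3846) = 0.5302
H(X,Y) = 1.7605 bits


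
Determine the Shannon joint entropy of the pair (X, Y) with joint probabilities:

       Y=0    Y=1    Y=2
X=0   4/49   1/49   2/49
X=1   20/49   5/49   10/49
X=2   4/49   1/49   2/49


H(X,Y) = -Σ p(x,y) log₂ p(x,y)
  p(0,0)=4/49: -0.0816 × log₂(0.0816) = 0.2951
  p(0,1)=1/49: -0.0204 × log₂(0.0204) = 0.1146
  p(0,2)=2/49: -0.0408 × log₂(0.0408) = 0.1884
  p(1,0)=20/49: -0.4082 × log₂(0.4082) = 0.5277
  p(1,1)=5/49: -0.1020 × log₂(0.1020) = 0.3360
  p(1,2)=10/49: -0.2041 × log₂(0.2041) = 0.4679
  p(2,0)=4/49: -0.0816 × log₂(0.0816) = 0.2951
  p(2,1)=1/49: -0.0204 × log₂(0.0204) = 0.1146
  p(2,2)=2/49: -0.0408 × log₂(0.0408) = 0.1884
H(X,Y) = 2.5276 bits


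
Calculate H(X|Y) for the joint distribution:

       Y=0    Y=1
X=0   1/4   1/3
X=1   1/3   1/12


H(X|Y) = Σ_y p(y) H(X|Y=y)
  p(Y=0) = 7/12, H(X|Y=0) = 0.9852
  p(Y=1) = 5/12, H(X|Y=1) = 0.7219
H(X|Y) = 0.5833×0.9852 + 0.4167×0.7219 = 0.8755 bits


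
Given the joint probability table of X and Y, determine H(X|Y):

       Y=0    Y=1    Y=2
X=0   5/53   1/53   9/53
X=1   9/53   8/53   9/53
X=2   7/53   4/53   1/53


H(X|Y) = Σ_y p(y) H(X|Y=y)
  p(Y=0) = 21/53, H(X|Y=0) = 1.5452
  p(Y=1) = 13/53, H(X|Y=1) = 1.2389
  p(Y=2) = 19/53, H(X|Y=2) = 1.2448
H(X|Y) = 0.3962×1.5452 + 0.2453×1.2389 + 0.3585×1.2448 = 1.3624 bits


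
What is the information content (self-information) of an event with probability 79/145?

Information content I(x) = -log₂(p(x))
I = -log₂(79/145) = -log₂(0.5448)
I = 0.8761 bits


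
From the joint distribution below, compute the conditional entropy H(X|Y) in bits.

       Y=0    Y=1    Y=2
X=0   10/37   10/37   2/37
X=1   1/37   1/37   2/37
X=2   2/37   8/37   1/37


H(X|Y) = Σ_y p(y) H(X|Y=y)
  p(Y=0) = 13/37, H(X|Y=0) = 0.9913
  p(Y=1) = 19/37, H(X|Y=1) = 1.2364
  p(Y=2) = 5/37, H(X|Y=2) = 1.5219
H(X|Y) = 0.3514×0.9913 + 0.5135×1.2364 + 0.1351×1.5219 = 1.1888 bits


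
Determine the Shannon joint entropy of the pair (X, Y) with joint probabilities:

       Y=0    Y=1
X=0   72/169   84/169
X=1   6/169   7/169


H(X,Y) = -Σ p(x,y) log₂ p(x,y)
  p(0,0)=72/169: -0.4260 × log₂(0.4260) = 0.5244
  p(0,1)=84/169: -0.4970 × log₂(0.4970) = 0.5013
  p(1,0)=6/169: -0.0355 × log₂(0.0355) = 0.1710
  p(1,1)=7/169: -0.0414 × log₂(0.0414) = 0.1903
H(X,Y) = 1.3870 bits


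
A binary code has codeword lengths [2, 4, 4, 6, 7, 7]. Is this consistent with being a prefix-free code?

Kraft inequality: Σ 2^(-l_i) ≤ 1 for prefix-free code
Calculating: 2^(-2) + 2^(-4) + 2^(-4) + 2^(-6) + 2^(-7) + 2^(-7)
= 0.25 + 0.0625 + 0.0625 + 0.015625 + 0.0078125 + 0.0078125
= 0.4062
Since 0.4062 ≤ 1, prefix-free code exists


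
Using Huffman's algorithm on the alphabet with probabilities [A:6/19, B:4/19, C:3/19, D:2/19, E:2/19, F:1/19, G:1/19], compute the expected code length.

Huffman tree construction:
Combine smallest probabilities repeatedly
Resulting codes:
  A: 11 (length 2)
  B: 00 (length 2)
  C: 101 (length 3)
  D: 010 (length 3)
  E: 011 (length 3)
  F: 1000 (length 4)
  G: 1001 (length 4)
Average length = Σ p(s) × length(s) = 2.5789 bits


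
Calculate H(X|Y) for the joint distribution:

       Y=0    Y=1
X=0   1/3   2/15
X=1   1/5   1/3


H(X|Y) = Σ_y p(y) H(X|Y=y)
  p(Y=0) = 8/15, H(X|Y=0) = 0.9544
  p(Y=1) = 7/15, H(X|Y=1) = 0.8631
H(X|Y) = 0.5333×0.9544 + 0.4667×0.8631 = 0.9118 bits


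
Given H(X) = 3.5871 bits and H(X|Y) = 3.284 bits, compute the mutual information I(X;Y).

I(X;Y) = H(X) - H(X|Y)
I(X;Y) = 3.5871 - 3.284 = 0.3031 bits


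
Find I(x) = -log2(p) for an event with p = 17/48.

Information content I(x) = -log₂(p(x))
I = -log₂(17/48) = -log₂(0.3542)
I = 1.4975 bits


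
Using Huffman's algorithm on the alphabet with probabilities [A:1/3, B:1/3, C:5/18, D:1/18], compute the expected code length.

Huffman tree construction:
Combine smallest probabilities repeatedly
Resulting codes:
  A: 10 (length 2)
  B: 11 (length 2)
  C: 01 (length 2)
  D: 00 (length 2)
Average length = Σ p(s) × length(s) = 2.0000 bits


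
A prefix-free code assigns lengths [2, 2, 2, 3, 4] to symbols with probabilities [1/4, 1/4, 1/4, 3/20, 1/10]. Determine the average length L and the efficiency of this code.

Average length L = Σ p_i × l_i = 2.3500 bits
Entropy H = 2.2427 bits
Efficiency η = H/L × 100% = 95.44%


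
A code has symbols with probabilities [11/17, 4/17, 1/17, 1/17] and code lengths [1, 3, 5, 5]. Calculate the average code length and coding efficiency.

Average length L = Σ p_i × l_i = 1.9412 bits
Entropy H = 1.3784 bits
Efficiency η = H/L × 100% = 71.01%


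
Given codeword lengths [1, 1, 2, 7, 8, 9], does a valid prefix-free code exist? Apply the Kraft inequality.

Kraft inequality: Σ 2^(-l_i) ≤ 1 for prefix-free code
Calculating: 2^(-1) + 2^(-1) + 2^(-2) + 2^(-7) + 2^(-8) + 2^(-9)
= 0.5 + 0.5 + 0.25 + 0.0078125 + 0.00390625 + 0.001953125
= 1.2637
Since 1.2637 > 1, prefix-free code does not exist


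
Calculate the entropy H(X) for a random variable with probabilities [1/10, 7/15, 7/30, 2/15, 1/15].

H(X) = -Σ p(x) log₂ p(x)
  -1/10 × log₂(1/10) = 0.3322
  -7/15 × log₂(7/15) = 0.5131
  -7/30 × log₂(7/30) = 0.4899
  -2/15 × log₂(2/15) = 0.3876
  -1/15 × log₂(1/15) = 0.2605
H(X) = 1.9832 bits


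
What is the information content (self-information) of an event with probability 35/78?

Information content I(x) = -log₂(p(x))
I = -log₂(35/78) = -log₂(0.4487)
I = 1.1561 bits


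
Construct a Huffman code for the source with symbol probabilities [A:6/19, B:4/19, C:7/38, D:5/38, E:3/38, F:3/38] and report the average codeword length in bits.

Huffman tree construction:
Combine smallest probabilities repeatedly
Resulting codes:
  A: 11 (length 2)
  B: 01 (length 2)
  C: 00 (length 2)
  D: 100 (length 3)
  E: 1010 (length 4)
  F: 1011 (length 4)
Average length = Σ p(s) × length(s) = 2.4474 bits


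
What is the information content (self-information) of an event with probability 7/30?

Information content I(x) = -log₂(p(x))
I = -log₂(7/30) = -log₂(0.2333)
I = 2.0995 bits


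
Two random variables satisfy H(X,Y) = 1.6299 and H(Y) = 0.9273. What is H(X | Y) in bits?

Chain rule: H(X,Y) = H(X|Y) + H(Y)
H(X|Y) = H(X,Y) - H(Y) = 1.6299 - 0.9273 = 0.7026 bits


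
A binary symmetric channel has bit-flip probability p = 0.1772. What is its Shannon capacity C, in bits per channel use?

For BSC with error probability p:
C = 1 - H(p) where H(p) is binary entropy
H(0.1772) = -0.1772 × log₂(0.1772) - 0.8228 × log₂(0.8228)
H(p) = 0.6739
C = 1 - 0.6739 = 0.3261 bits/use


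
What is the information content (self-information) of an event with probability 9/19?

Information content I(x) = -log₂(p(x))
I = -log₂(9/19) = -log₂(0.4737)
I = 1.0780 bits


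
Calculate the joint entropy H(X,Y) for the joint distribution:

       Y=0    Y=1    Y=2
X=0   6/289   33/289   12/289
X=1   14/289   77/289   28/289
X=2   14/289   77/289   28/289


H(X,Y) = -Σ p(x,y) log₂ p(x,y)
  p(0,0)=6/289: -0.0208 × log₂(0.0208) = 0.1161
  p(0,1)=33/289: -0.1142 × log₂(0.1142) = 0.3575
  p(0,2)=12/289: -0.0415 × log₂(0.0415) = 0.1906
  p(1,0)=14/289: -0.0484 × log₂(0.0484) = 0.2116
  p(1,1)=77/289: -0.2664 × log₂(0.2664) = 0.5084
  p(1,2)=28/289: -0.0969 × log₂(0.0969) = 0.3263
  p(2,0)=14/289: -0.0484 × log₂(0.0484) = 0.2116
  p(2,1)=77/289: -0.2664 × log₂(0.2664) = 0.5084
  p(2,2)=28/289: -0.0969 × log₂(0.0969) = 0.3263
H(X,Y) = 2.7566 bits


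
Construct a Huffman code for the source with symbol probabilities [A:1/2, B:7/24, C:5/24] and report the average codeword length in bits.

Huffman tree construction:
Combine smallest probabilities repeatedly
Resulting codes:
  A: 0 (length 1)
  B: 11 (length 2)
  C: 10 (length 2)
Average length = Σ p(s) × length(s) = 1.5000 bits


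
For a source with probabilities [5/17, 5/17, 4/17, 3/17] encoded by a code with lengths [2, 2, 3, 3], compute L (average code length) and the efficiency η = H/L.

Average length L = Σ p_i × l_i = 2.4118 bits
Entropy H = 1.9713 bits
Efficiency η = H/L × 100% = 81.74%


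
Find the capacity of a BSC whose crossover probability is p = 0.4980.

For BSC with error probability p:
C = 1 - H(p) where H(p) is binary entropy
H(0.4980) = -0.4980 × log₂(0.4980) - 0.5020 × log₂(0.5020)
H(p) = 1.0000
C = 1 - 1.0000 = 0.0000 bits/use


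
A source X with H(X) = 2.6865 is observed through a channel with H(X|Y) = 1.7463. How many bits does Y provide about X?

I(X;Y) = H(X) - H(X|Y)
I(X;Y) = 2.6865 - 1.7463 = 0.9402 bits


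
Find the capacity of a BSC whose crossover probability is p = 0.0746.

For BSC with error probability p:
C = 1 - H(p) where H(p) is binary entropy
H(0.0746) = -0.0746 × log₂(0.0746) - 0.9254 × log₂(0.9254)
H(p) = 0.3829
C = 1 - 0.3829 = 0.6171 bits/use


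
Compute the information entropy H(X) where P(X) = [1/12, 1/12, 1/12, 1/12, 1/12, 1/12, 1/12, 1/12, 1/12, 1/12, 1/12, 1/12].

H(X) = -Σ p(x) log₂ p(x)
  -1/12 × log₂(1/12) = 0.2987
  -1/12 × log₂(1/12) = 0.2987
  -1/12 × log₂(1/12) = 0.2987
  -1/12 × log₂(1/12) = 0.2987
  -1/12 × log₂(1/12) = 0.2987
  -1/12 × log₂(1/12) = 0.2987
  -1/12 × log₂(1/12) = 0.2987
  -1/12 × log₂(1/12) = 0.2987
  -1/12 × log₂(1/12) = 0.2987
  -1/12 × log₂(1/12) = 0.2987
  -1/12 × log₂(1/12) = 0.2987
  -1/12 × log₂(1/12) = 0.2987
H(X) = 3.5850 bits


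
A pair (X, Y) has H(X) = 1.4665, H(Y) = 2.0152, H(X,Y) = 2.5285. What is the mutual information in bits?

I(X;Y) = H(X) + H(Y) - H(X,Y)
I(X;Y) = 1.4665 + 2.0152 - 2.5285 = 0.9532 bits


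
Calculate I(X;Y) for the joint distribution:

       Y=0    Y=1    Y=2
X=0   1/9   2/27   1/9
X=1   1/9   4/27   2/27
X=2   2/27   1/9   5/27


H(X) = 1.5790, H(Y) = 1.5790, H(X,Y) = 3.1020
I(X;Y) = H(X) + H(Y) - H(X,Y) = 0.0561 bits


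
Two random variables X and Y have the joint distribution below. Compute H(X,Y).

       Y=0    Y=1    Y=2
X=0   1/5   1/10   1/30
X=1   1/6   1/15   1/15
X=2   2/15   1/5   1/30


H(X,Y) = -Σ p(x,y) log₂ p(x,y)
  p(0,0)=1/5: -0.2000 × log₂(0.2000) = 0.4644
  p(0,1)=1/10: -0.1000 × log₂(0.1000) = 0.3322
  p(0,2)=1/30: -0.0333 × log₂(0.0333) = 0.1636
  p(1,0)=1/6: -0.1667 × log₂(0.1667) = 0.4308
  p(1,1)=1/15: -0.0667 × log₂(0.0667) = 0.2605
  p(1,2)=1/15: -0.0667 × log₂(0.0667) = 0.2605
  p(2,0)=2/15: -0.1333 × log₂(0.1333) = 0.3876
  p(2,1)=1/5: -0.2000 × log₂(0.2000) = 0.4644
  p(2,2)=1/30: -0.0333 × log₂(0.0333) = 0.1636
H(X,Y) = 2.9274 bits


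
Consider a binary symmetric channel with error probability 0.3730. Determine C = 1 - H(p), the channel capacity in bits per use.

For BSC with error probability p:
C = 1 - H(p) where H(p) is binary entropy
H(0.3730) = -0.3730 × log₂(0.3730) - 0.6270 × log₂(0.6270)
H(p) = 0.9529
C = 1 - 0.9529 = 0.0471 bits/use


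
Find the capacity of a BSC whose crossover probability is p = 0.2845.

For BSC with error probability p:
C = 1 - H(p) where H(p) is binary entropy
H(0.2845) = -0.2845 × log₂(0.2845) - 0.7155 × log₂(0.7155)
H(p) = 0.8615
C = 1 - 0.8615 = 0.1385 bits/use


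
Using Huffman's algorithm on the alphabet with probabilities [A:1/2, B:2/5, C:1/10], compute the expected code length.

Huffman tree construction:
Combine smallest probabilities repeatedly
Resulting codes:
  A: 0 (length 1)
  B: 11 (length 2)
  C: 10 (length 2)
Average length = Σ p(s) × length(s) = 1.5000 bits


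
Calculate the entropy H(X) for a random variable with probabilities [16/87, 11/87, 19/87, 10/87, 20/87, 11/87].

H(X) = -Σ p(x) log₂ p(x)
  -16/87 × log₂(16/87) = 0.4493
  -11/87 × log₂(11/87) = 0.3772
  -19/87 × log₂(19/87) = 0.4794
  -10/87 × log₂(10/87) = 0.3587
  -20/87 × log₂(20/87) = 0.4876
  -11/87 × log₂(11/87) = 0.3772
H(X) = 2.5294 bits


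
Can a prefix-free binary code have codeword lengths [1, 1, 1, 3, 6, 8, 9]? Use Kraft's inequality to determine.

Kraft inequality: Σ 2^(-l_i) ≤ 1 for prefix-free code
Calculating: 2^(-1) + 2^(-1) + 2^(-1) + 2^(-3) + 2^(-6) + 2^(-8) + 2^(-9)
= 0.5 + 0.5 + 0.5 + 0.125 + 0.015625 + 0.00390625 + 0.001953125
= 1.6465
Since 1.6465 > 1, prefix-free code does not exist


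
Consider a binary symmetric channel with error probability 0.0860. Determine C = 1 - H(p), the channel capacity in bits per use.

For BSC with error probability p:
C = 1 - H(p) where H(p) is binary entropy
H(0.0860) = -0.0860 × log₂(0.0860) - 0.9140 × log₂(0.9140)
H(p) = 0.4230
C = 1 - 0.4230 = 0.5770 bits/use


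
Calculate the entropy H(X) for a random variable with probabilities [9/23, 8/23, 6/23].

H(X) = -Σ p(x) log₂ p(x)
  -9/23 × log₂(9/23) = 0.5297
  -8/23 × log₂(8/23) = 0.5299
  -6/23 × log₂(6/23) = 0.5057
H(X) = 1.5653 bits


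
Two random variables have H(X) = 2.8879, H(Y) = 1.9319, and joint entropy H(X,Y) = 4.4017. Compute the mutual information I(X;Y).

I(X;Y) = H(X) + H(Y) - H(X,Y)
I(X;Y) = 2.8879 + 1.9319 - 4.4017 = 0.4181 bits


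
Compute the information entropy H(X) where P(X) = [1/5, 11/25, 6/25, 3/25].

H(X) = -Σ p(x) log₂ p(x)
  -1/5 × log₂(1/5) = 0.4644
  -11/25 × log₂(11/25) = 0.5211
  -6/25 × log₂(6/25) = 0.4941
  -3/25 × log₂(3/25) = 0.3671
H(X) = 1.8467 bits


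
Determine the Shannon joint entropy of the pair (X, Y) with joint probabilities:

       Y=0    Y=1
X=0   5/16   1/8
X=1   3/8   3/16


H(X,Y) = -Σ p(x,y) log₂ p(x,y)
  p(0,0)=5/16: -0.3125 × log₂(0.3125) = 0.5244
  p(0,1)=1/8: -0.1250 × log₂(0.1250) = 0.3750
  p(1,0)=3/8: -0.3750 × log₂(0.3750) = 0.5306
  p(1,1)=3/16: -0.1875 × log₂(0.1875) = 0.4528
H(X,Y) = 1.8829 bits


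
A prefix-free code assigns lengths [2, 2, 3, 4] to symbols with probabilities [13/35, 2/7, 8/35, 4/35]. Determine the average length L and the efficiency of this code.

Average length L = Σ p_i × l_i = 2.4571 bits
Entropy H = 1.8914 bits
Efficiency η = H/L × 100% = 76.98%


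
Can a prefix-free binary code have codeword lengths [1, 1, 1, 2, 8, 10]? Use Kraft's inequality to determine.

Kraft inequality: Σ 2^(-l_i) ≤ 1 for prefix-free code
Calculating: 2^(-1) + 2^(-1) + 2^(-1) + 2^(-2) + 2^(-8) + 2^(-10)
= 0.5 + 0.5 + 0.5 + 0.25 + 0.00390625 + 0.0009765625
= 1.7549
Since 1.7549 > 1, prefix-free code does not exist


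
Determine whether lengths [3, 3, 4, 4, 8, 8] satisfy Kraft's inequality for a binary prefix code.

Kraft inequality: Σ 2^(-l_i) ≤ 1 for prefix-free code
Calculating: 2^(-3) + 2^(-3) + 2^(-4) + 2^(-4) + 2^(-8) + 2^(-8)
= 0.125 + 0.125 + 0.0625 + 0.0625 + 0.00390625 + 0.00390625
= 0.3828
Since 0.3828 ≤ 1, prefix-free code exists


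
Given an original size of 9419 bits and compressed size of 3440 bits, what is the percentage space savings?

Space savings = (1 - Compressed/Original) × 100%
= (1 - 3440/9419) × 100%
= 63.48%


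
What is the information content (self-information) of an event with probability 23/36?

Information content I(x) = -log₂(p(x))
I = -log₂(23/36) = -log₂(0.6389)
I = 0.6464 bits


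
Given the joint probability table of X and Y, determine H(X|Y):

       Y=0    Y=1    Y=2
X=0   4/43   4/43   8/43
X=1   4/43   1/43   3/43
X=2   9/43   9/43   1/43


H(X|Y) = Σ_y p(y) H(X|Y=y)
  p(Y=0) = 17/43, H(X|Y=0) = 1.4681
  p(Y=1) = 14/43, H(X|Y=1) = 1.1981
  p(Y=2) = 12/43, H(X|Y=2) = 1.1887
H(X|Y) = 0.3953×1.4681 + 0.3256×1.1981 + 0.2791×1.1887 = 1.3022 bits


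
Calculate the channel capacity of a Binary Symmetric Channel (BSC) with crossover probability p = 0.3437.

For BSC with error probability p:
C = 1 - H(p) where H(p) is binary entropy
H(0.3437) = -0.3437 × log₂(0.3437) - 0.6563 × log₂(0.6563)
H(p) = 0.9283
C = 1 - 0.9283 = 0.0717 bits/use


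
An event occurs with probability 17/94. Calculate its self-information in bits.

Information content I(x) = -log₂(p(x))
I = -log₂(17/94) = -log₂(0.1809)
I = 2.4671 bits


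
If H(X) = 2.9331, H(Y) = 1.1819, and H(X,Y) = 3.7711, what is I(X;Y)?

I(X;Y) = H(X) + H(Y) - H(X,Y)
I(X;Y) = 2.9331 + 1.1819 - 3.7711 = 0.3439 bits


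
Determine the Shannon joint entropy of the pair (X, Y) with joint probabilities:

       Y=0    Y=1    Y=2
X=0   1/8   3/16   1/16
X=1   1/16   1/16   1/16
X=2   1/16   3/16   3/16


H(X,Y) = -Σ p(x,y) log₂ p(x,y)
  p(0,0)=1/8: -0.1250 × log₂(0.1250) = 0.3750
  p(0,1)=3/16: -0.1875 × log₂(0.1875) = 0.4528
  p(0,2)=1/16: -0.0625 × log₂(0.0625) = 0.2500
  p(1,0)=1/16: -0.0625 × log₂(0.0625) = 0.2500
  p(1,1)=1/16: -0.0625 × log₂(0.0625) = 0.2500
  p(1,2)=1/16: -0.0625 × log₂(0.0625) = 0.2500
  p(2,0)=1/16: -0.0625 × log₂(0.0625) = 0.2500
  p(2,1)=3/16: -0.1875 × log₂(0.1875) = 0.4528
  p(2,2)=3/16: -0.1875 × log₂(0.1875) = 0.4528
H(X,Y) = 2.9835 bits


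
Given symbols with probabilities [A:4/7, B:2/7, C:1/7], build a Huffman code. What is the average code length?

Huffman tree construction:
Combine smallest probabilities repeatedly
Resulting codes:
  A: 1 (length 1)
  B: 01 (length 2)
  C: 00 (length 2)
Average length = Σ p(s) × length(s) = 1.4286 bits


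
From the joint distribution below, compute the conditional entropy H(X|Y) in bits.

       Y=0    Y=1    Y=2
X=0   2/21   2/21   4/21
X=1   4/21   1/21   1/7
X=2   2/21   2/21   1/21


H(X|Y) = Σ_y p(y) H(X|Y=y)
  p(Y=0) = 8/21, H(X|Y=0) = 1.5000
  p(Y=1) = 5/21, H(X|Y=1) = 1.5219
  p(Y=2) = 8/21, H(X|Y=2) = 1.4056
H(X|Y) = 0.3810×1.5000 + 0.2381×1.5219 + 0.3810×1.4056 = 1.4693 bits


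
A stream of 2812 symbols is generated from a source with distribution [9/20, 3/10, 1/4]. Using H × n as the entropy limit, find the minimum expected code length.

Entropy H = 1.5395 bits/symbol
Minimum bits = H × n = 1.5395 × 2812
= 4329.05 bits


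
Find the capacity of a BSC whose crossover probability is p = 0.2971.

For BSC with error probability p:
C = 1 - H(p) where H(p) is binary entropy
H(0.2971) = -0.2971 × log₂(0.2971) - 0.7029 × log₂(0.7029)
H(p) = 0.8777
C = 1 - 0.8777 = 0.1223 bits/use


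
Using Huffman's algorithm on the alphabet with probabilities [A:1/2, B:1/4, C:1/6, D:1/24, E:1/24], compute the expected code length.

Huffman tree construction:
Combine smallest probabilities repeatedly
Resulting codes:
  A: 0 (length 1)
  B: 10 (length 2)
  C: 111 (length 3)
  D: 1100 (length 4)
  E: 1101 (length 4)
Average length = Σ p(s) × length(s) = 1.8333 bits


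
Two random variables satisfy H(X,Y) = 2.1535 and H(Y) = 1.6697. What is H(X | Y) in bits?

Chain rule: H(X,Y) = H(X|Y) + H(Y)
H(X|Y) = H(X,Y) - H(Y) = 2.1535 - 1.6697 = 0.4838 bits


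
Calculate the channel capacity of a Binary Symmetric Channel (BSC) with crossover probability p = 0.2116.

For BSC with error probability p:
C = 1 - H(p) where H(p) is binary entropy
H(0.2116) = -0.2116 × log₂(0.2116) - 0.7884 × log₂(0.7884)
H(p) = 0.7445
C = 1 - 0.7445 = 0.2555 bits/use


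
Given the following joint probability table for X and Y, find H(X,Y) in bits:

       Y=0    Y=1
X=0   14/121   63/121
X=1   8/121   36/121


H(X,Y) = -Σ p(x,y) log₂ p(x,y)
  p(0,0)=14/121: -0.1157 × log₂(0.1157) = 0.3600
  p(0,1)=63/121: -0.5207 × log₂(0.5207) = 0.4902
  p(1,0)=8/121: -0.0661 × log₂(0.0661) = 0.2591
  p(1,1)=36/121: -0.2975 × log₂(0.2975) = 0.5203
H(X,Y) = 1.6297 bits


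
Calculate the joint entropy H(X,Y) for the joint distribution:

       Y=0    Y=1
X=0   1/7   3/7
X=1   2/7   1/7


H(X,Y) = -Σ p(x,y) log₂ p(x,y)
  p(0,0)=1/7: -0.1429 × log₂(0.1429) = 0.4011
  p(0,1)=3/7: -0.4286 × log₂(0.4286) = 0.5239
  p(1,0)=2/7: -0.2857 × log₂(0.2857) = 0.5164
  p(1,1)=1/7: -0.1429 × log₂(0.1429) = 0.4011
H(X,Y) = 1.8424 bits


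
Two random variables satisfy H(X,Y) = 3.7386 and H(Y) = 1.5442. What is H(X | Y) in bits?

Chain rule: H(X,Y) = H(X|Y) + H(Y)
H(X|Y) = H(X,Y) - H(Y) = 3.7386 - 1.5442 = 2.1944 bits


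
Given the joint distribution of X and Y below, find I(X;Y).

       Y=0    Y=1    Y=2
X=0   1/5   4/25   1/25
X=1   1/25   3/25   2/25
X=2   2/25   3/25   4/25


H(X) = 1.5535, H(Y) = 1.5690, H(X,Y) = 2.9991
I(X;Y) = H(X) + H(Y) - H(X,Y) = 0.1235 bits


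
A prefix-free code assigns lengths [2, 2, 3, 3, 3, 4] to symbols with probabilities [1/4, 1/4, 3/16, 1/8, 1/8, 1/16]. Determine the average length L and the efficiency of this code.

Average length L = Σ p_i × l_i = 2.5625 bits
Entropy H = 2.4528 bits
Efficiency η = H/L × 100% = 95.72%


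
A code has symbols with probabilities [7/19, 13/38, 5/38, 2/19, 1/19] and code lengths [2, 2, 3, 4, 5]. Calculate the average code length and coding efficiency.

Average length L = Σ p_i × l_i = 2.5000 bits
Entropy H = 2.0106 bits
Efficiency η = H/L × 100% = 80.42%


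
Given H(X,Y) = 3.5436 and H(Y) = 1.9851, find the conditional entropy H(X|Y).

Chain rule: H(X,Y) = H(X|Y) + H(Y)
H(X|Y) = H(X,Y) - H(Y) = 3.5436 - 1.9851 = 1.5585 bits


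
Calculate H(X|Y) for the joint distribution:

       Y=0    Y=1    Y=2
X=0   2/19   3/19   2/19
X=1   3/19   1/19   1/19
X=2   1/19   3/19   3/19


H(X|Y) = Σ_y p(y) H(X|Y=y)
  p(Y=0) = 6/19, H(X|Y=0) = 1.4591
  p(Y=1) = 7/19, H(X|Y=1) = 1.4488
  p(Y=2) = 6/19, H(X|Y=2) = 1.4591
H(X|Y) = 0.3158×1.4591 + 0.3684×1.4488 + 0.3158×1.4591 = 1.4553 bits


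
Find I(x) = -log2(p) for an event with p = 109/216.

Information content I(x) = -log₂(p(x))
I = -log₂(109/216) = -log₂(0.5046)
I = 0.9867 bits


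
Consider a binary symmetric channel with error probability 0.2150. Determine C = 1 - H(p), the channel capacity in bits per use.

For BSC with error probability p:
C = 1 - H(p) where H(p) is binary entropy
H(0.2150) = -0.2150 × log₂(0.2150) - 0.7850 × log₂(0.7850)
H(p) = 0.7509
C = 1 - 0.7509 = 0.2491 bits/use


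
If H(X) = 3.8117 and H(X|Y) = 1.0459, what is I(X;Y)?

I(X;Y) = H(X) - H(X|Y)
I(X;Y) = 3.8117 - 1.0459 = 2.7658 bits


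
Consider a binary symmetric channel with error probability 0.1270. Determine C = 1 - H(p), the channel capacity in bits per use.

For BSC with error probability p:
C = 1 - H(p) where H(p) is binary entropy
H(0.1270) = -0.1270 × log₂(0.1270) - 0.8730 × log₂(0.8730)
H(p) = 0.5492
C = 1 - 0.5492 = 0.4508 bits/use


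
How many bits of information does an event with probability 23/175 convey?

Information content I(x) = -log₂(p(x))
I = -log₂(23/175) = -log₂(0.1314)
I = 2.9276 bits


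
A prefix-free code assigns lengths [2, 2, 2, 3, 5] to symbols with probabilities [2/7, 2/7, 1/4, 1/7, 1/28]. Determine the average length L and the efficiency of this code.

Average length L = Σ p_i × l_i = 2.2500 bits
Entropy H = 2.1055 bits
Efficiency η = H/L × 100% = 93.58%


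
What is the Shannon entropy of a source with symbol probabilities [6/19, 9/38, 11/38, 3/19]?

H(X) = -Σ p(x) log₂ p(x)
  -6/19 × log₂(6/19) = 0.5251
  -9/38 × log₂(9/38) = 0.4922
  -11/38 × log₂(11/38) = 0.5177
  -3/19 × log₂(3/19) = 0.4205
H(X) = 1.9555 bits


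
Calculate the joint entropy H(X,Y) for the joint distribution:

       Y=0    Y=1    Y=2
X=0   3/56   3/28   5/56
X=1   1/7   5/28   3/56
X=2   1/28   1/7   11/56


H(X,Y) = -Σ p(x,y) log₂ p(x,y)
  p(0,0)=3/56: -0.0536 × log₂(0.0536) = 0.2262
  p(0,1)=3/28: -0.1071 × log₂(0.1071) = 0.3453
  p(0,2)=5/56: -0.0893 × log₂(0.0893) = 0.3112
  p(1,0)=1/7: -0.1429 × log₂(0.1429) = 0.4011
  p(1,1)=5/28: -0.1786 × log₂(0.1786) = 0.4438
  p(1,2)=3/56: -0.0536 × log₂(0.0536) = 0.2262
  p(2,0)=1/28: -0.0357 × log₂(0.0357) = 0.1717
  p(2,1)=1/7: -0.1429 × log₂(0.1429) = 0.4011
  p(2,2)=11/56: -0.1964 × log₂(0.1964) = 0.4612
H(X,Y) = 2.9877 bits


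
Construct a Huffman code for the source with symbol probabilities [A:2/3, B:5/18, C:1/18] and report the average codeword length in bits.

Huffman tree construction:
Combine smallest probabilities repeatedly
Resulting codes:
  A: 1 (length 1)
  B: 01 (length 2)
  C: 00 (length 2)
Average length = Σ p(s) × length(s) = 1.3333 bits


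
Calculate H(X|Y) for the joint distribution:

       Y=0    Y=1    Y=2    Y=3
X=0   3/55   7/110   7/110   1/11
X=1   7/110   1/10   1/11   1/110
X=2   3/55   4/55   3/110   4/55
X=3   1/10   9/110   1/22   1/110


H(X|Y) = Σ_y p(y) H(X|Y=y)
  p(Y=0) = 3/11, H(X|Y=0) = 1.9494
  p(Y=1) = 7/22, H(X|Y=1) = 1.9797
  p(Y=2) = 5/22, H(X|Y=2) = 1.8744
  p(Y=3) = 2/11, H(X|Y=3) = 1.4610
H(X|Y) = 0.2727×1.9494 + 0.3182×1.9797 + 0.2273×1.8744 + 0.1818×1.4610 = 1.8532 bits


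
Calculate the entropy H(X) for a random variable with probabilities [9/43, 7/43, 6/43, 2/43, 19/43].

H(X) = -Σ p(x) log₂ p(x)
  -9/43 × log₂(9/43) = 0.4723
  -7/43 × log₂(7/43) = 0.4263
  -6/43 × log₂(6/43) = 0.3965
  -2/43 × log₂(2/43) = 0.2059
  -19/43 × log₂(19/43) = 0.5207
H(X) = 2.0216 bits


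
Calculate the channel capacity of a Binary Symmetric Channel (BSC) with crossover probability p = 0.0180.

For BSC with error probability p:
C = 1 - H(p) where H(p) is binary entropy
H(0.0180) = -0.0180 × log₂(0.0180) - 0.9820 × log₂(0.9820)
H(p) = 0.1301
C = 1 - 0.1301 = 0.8699 bits/use


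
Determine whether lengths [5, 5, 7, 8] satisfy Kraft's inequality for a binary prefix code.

Kraft inequality: Σ 2^(-l_i) ≤ 1 for prefix-free code
Calculating: 2^(-5) + 2^(-5) + 2^(-7) + 2^(-8)
= 0.03125 + 0.03125 + 0.0078125 + 0.00390625
= 0.0742
Since 0.0742 ≤ 1, prefix-free code exists


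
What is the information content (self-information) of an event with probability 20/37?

Information content I(x) = -log₂(p(x))
I = -log₂(20/37) = -log₂(0.5405)
I = 0.8875 bits


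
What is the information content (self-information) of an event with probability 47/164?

Information content I(x) = -log₂(p(x))
I = -log₂(47/164) = -log₂(0.2866)
I = 1.8030 bits


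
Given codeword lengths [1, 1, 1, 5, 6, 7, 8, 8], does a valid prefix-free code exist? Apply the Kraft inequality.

Kraft inequality: Σ 2^(-l_i) ≤ 1 for prefix-free code
Calculating: 2^(-1) + 2^(-1) + 2^(-1) + 2^(-5) + 2^(-6) + 2^(-7) + 2^(-8) + 2^(-8)
= 0.5 + 0.5 + 0.5 + 0.03125 + 0.015625 + 0.0078125 + 0.00390625 + 0.00390625
= 1.5625
Since 1.5625 > 1, prefix-free code does not exist


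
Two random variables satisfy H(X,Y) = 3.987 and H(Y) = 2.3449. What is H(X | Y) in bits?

Chain rule: H(X,Y) = H(X|Y) + H(Y)
H(X|Y) = H(X,Y) - H(Y) = 3.987 - 2.3449 = 1.6421 bits


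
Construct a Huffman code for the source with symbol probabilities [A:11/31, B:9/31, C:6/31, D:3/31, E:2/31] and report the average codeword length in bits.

Huffman tree construction:
Combine smallest probabilities repeatedly
Resulting codes:
  A: 11 (length 2)
  B: 10 (length 2)
  C: 01 (length 2)
  D: 001 (length 3)
  E: 000 (length 3)
Average length = Σ p(s) × length(s) = 2.1613 bits


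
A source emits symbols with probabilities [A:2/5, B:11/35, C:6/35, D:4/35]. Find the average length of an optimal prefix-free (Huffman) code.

Huffman tree construction:
Combine smallest probabilities repeatedly
Resulting codes:
  A: 0 (length 1)
  B: 11 (length 2)
  C: 101 (length 3)
  D: 100 (length 3)
Average length = Σ p(s) × length(s) = 1.8857 bits


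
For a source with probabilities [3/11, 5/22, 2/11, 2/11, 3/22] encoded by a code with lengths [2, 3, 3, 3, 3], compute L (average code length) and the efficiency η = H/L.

Average length L = Σ p_i × l_i = 2.7273 bits
Entropy H = 2.2833 bits
Efficiency η = H/L × 100% = 83.72%


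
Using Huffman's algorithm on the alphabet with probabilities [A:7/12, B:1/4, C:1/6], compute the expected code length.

Huffman tree construction:
Combine smallest probabilities repeatedly
Resulting codes:
  A: 1 (length 1)
  B: 01 (length 2)
  C: 00 (length 2)
Average length = Σ p(s) × length(s) = 1.4167 bits


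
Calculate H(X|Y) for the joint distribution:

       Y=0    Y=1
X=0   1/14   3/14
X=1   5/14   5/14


H(X|Y) = Σ_y p(y) H(X|Y=y)
  p(Y=0) = 3/7, H(X|Y=0) = 0.6500
  p(Y=1) = 4/7, H(X|Y=1) = 0.9544
H(X|Y) = 0.4286×0.6500 + 0.5714×0.9544 = 0.8240 bits


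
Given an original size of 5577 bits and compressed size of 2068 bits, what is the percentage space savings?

Space savings = (1 - Compressed/Original) × 100%
= (1 - 2068/5577) × 100%
= 62.92%


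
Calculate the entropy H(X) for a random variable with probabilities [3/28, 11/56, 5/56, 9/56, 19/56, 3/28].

H(X) = -Σ p(x) log₂ p(x)
  -3/28 × log₂(3/28) = 0.3453
  -11/56 × log₂(11/56) = 0.4612
  -5/56 × log₂(5/56) = 0.3112
  -9/56 × log₂(9/56) = 0.4239
  -19/56 × log₂(19/56) = 0.5291
  -3/28 × log₂(3/28) = 0.3453
H(X) = 2.4159 bits


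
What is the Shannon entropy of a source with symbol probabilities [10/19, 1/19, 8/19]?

H(X) = -Σ p(x) log₂ p(x)
  -10/19 × log₂(10/19) = 0.4874
  -1/19 × log₂(1/19) = 0.2236
  -8/19 × log₂(8/19) = 0.5254
H(X) = 1.2364 bits


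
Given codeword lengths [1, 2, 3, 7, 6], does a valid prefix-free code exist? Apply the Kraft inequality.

Kraft inequality: Σ 2^(-l_i) ≤ 1 for prefix-free code
Calculating: 2^(-1) + 2^(-2) + 2^(-3) + 2^(-7) + 2^(-6)
= 0.5 + 0.25 + 0.125 + 0.0078125 + 0.015625
= 0.8984
Since 0.8984 ≤ 1, prefix-free code exists


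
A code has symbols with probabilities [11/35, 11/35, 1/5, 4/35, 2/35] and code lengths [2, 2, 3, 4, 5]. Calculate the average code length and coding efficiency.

Average length L = Σ p_i × l_i = 2.6000 bits
Entropy H = 2.1076 bits
Efficiency η = H/L × 100% = 81.06%


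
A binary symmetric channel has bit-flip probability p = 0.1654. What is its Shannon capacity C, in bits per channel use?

For BSC with error probability p:
C = 1 - H(p) where H(p) is binary entropy
H(0.1654) = -0.1654 × log₂(0.1654) - 0.8346 × log₂(0.8346)
H(p) = 0.6471
C = 1 - 0.6471 = 0.3529 bits/use


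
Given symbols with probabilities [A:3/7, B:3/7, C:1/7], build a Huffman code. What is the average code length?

Huffman tree construction:
Combine smallest probabilities repeatedly
Resulting codes:
  A: 11 (length 2)
  B: 0 (length 1)
  C: 10 (length 2)
Average length = Σ p(s) × length(s) = 1.5714 bits


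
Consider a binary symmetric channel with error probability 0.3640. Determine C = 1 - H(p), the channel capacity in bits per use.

For BSC with error probability p:
C = 1 - H(p) where H(p) is binary entropy
H(0.3640) = -0.3640 × log₂(0.3640) - 0.6360 × log₂(0.6360)
H(p) = 0.9460
C = 1 - 0.9460 = 0.0540 bits/use


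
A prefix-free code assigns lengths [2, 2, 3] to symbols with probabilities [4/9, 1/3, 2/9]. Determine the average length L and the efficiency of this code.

Average length L = Σ p_i × l_i = 2.2222 bits
Entropy H = 1.5305 bits
Efficiency η = H/L × 100% = 68.87%


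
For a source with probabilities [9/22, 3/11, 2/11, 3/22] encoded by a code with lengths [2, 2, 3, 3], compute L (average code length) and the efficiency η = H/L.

Average length L = Σ p_i × l_i = 2.3182 bits
Entropy H = 1.8779 bits
Efficiency η = H/L × 100% = 81.01%


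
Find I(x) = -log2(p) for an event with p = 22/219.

Information content I(x) = -log₂(p(x))
I = -log₂(22/219) = -log₂(0.1005)
I = 3.3154 bits


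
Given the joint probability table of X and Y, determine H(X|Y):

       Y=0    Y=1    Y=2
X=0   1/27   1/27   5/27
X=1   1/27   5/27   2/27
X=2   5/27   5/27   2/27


H(X|Y) = Σ_y p(y) H(X|Y=y)
  p(Y=0) = 7/27, H(X|Y=0) = 1.1488
  p(Y=1) = 11/27, H(X|Y=1) = 1.3486
  p(Y=2) = 1/3, H(X|Y=2) = 1.4355
H(X|Y) = 0.2593×1.1488 + 0.4074×1.3486 + 0.3333×1.4355 = 1.3258 bits


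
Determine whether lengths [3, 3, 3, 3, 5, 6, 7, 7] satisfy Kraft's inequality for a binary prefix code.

Kraft inequality: Σ 2^(-l_i) ≤ 1 for prefix-free code
Calculating: 2^(-3) + 2^(-3) + 2^(-3) + 2^(-3) + 2^(-5) + 2^(-6) + 2^(-7) + 2^(-7)
= 0.125 + 0.125 + 0.125 + 0.125 + 0.03125 + 0.015625 + 0.0078125 + 0.0078125
= 0.5625
Since 0.5625 ≤ 1, prefix-free code exists
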